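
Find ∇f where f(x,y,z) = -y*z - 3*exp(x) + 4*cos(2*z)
(-3*exp(x), -z, -y - 8*sin(2*z))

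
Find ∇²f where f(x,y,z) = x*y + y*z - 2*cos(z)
2*cos(z)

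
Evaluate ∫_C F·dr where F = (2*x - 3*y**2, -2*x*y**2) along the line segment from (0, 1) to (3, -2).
27/2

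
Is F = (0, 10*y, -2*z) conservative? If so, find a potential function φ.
Yes, F is conservative. φ = 5*y**2 - z**2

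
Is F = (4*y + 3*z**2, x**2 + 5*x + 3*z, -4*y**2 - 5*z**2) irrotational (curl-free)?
No, ∇×F = (-8*y - 3, 6*z, 2*x + 1)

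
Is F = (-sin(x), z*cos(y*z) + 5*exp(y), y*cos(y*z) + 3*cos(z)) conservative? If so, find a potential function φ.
Yes, F is conservative. φ = 5*exp(y) + 3*sin(z) + sin(y*z) + cos(x)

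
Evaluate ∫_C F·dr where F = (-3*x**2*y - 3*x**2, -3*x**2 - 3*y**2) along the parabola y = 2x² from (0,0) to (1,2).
-66/5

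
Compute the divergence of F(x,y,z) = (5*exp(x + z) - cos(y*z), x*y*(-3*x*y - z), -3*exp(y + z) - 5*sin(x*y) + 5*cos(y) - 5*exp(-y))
-6*x**2*y - x*z + 5*exp(x + z) - 3*exp(y + z)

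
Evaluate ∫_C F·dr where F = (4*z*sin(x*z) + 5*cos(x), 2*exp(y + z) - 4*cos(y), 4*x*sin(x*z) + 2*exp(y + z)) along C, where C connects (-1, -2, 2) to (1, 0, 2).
-4*sin(2) - 2 + 10*sin(1) + 2*exp(2)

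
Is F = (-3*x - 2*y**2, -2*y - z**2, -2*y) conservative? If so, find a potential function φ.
No, ∇×F = (2*z - 2, 0, 4*y) ≠ 0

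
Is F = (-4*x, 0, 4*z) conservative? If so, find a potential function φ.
Yes, F is conservative. φ = -2*x**2 + 2*z**2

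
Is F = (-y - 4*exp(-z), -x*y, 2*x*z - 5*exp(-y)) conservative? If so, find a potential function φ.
No, ∇×F = (5*exp(-y), -2*z + 4*exp(-z), 1 - y) ≠ 0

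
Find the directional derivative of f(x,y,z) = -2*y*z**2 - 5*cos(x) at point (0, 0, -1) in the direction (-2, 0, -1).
0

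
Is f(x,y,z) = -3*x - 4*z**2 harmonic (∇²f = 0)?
No, ∇²f = -8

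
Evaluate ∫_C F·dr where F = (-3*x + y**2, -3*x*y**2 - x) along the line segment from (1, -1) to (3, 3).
-262/3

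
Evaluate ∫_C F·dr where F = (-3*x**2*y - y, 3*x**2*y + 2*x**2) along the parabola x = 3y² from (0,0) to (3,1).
-1193/70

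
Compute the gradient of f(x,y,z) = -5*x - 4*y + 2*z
(-5, -4, 2)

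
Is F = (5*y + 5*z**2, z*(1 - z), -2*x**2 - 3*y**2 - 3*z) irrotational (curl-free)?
No, ∇×F = (-6*y + 2*z - 1, 4*x + 10*z, -5)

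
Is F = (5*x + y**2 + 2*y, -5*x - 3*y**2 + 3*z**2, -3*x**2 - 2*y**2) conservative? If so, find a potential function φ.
No, ∇×F = (-4*y - 6*z, 6*x, -2*y - 7) ≠ 0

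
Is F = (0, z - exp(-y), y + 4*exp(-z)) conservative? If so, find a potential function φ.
Yes, F is conservative. φ = y*z - 4*exp(-z) + exp(-y)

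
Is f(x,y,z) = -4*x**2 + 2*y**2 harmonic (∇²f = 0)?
No, ∇²f = -4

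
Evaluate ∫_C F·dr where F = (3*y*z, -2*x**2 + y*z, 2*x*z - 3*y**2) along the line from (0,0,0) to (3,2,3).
16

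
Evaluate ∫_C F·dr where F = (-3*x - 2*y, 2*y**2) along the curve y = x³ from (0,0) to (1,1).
-4/3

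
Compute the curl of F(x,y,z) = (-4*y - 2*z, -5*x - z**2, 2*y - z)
(2*z + 2, -2, -1)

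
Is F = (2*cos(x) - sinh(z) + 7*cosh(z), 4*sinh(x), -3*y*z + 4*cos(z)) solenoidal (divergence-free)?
No, ∇·F = -3*y - 2*sin(x) - 4*sin(z)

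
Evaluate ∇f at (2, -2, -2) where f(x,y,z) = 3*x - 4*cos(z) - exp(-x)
(exp(-2) + 3, 0, -4*sin(2))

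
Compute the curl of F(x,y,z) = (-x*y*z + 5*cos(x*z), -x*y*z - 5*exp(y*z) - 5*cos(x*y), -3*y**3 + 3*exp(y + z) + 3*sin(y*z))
(x*y - 9*y**2 + 5*y*exp(y*z) + 3*z*cos(y*z) + 3*exp(y + z), -x*(y + 5*sin(x*z)), x*z - y*z + 5*y*sin(x*y))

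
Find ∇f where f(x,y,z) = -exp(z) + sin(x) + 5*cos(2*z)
(cos(x), 0, -exp(z) - 10*sin(2*z))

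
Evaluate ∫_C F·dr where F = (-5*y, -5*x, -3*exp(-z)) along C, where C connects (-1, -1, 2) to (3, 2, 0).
-22 - 3*exp(-2)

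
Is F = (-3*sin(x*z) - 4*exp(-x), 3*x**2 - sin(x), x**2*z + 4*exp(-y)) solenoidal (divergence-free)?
No, ∇·F = x**2 - 3*z*cos(x*z) + 4*exp(-x)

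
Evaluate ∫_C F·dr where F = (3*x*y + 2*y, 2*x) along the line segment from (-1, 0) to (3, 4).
64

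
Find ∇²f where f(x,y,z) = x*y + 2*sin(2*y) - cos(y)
-8*sin(2*y) + cos(y)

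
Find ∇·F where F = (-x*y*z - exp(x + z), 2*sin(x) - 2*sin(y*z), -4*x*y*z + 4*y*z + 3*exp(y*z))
-4*x*y - y*z + 3*y*exp(y*z) + 4*y - 2*z*cos(y*z) - exp(x + z)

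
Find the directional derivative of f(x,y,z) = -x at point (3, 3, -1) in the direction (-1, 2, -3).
sqrt(14)/14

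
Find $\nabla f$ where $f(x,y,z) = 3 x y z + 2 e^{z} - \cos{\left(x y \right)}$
(y*(3*z + sin(x*y)), x*(3*z + sin(x*y)), 3*x*y + 2*exp(z))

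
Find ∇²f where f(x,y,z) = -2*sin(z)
2*sin(z)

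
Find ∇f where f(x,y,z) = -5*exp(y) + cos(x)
(-sin(x), -5*exp(y), 0)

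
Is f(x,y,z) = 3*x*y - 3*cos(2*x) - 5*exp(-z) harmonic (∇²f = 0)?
No, ∇²f = 12*cos(2*x) - 5*exp(-z)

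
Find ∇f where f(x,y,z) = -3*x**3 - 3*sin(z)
(-9*x**2, 0, -3*cos(z))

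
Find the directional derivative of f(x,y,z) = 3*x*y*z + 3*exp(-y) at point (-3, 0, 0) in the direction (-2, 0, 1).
0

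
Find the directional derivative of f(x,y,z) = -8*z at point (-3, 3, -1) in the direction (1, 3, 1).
-8*sqrt(11)/11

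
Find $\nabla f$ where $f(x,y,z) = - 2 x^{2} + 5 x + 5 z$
(5 - 4*x, 0, 5)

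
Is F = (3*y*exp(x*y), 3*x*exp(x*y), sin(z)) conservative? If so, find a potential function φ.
Yes, F is conservative. φ = 3*exp(x*y) - cos(z)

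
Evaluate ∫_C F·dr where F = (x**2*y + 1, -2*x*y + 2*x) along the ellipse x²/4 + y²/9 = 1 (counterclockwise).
6*pi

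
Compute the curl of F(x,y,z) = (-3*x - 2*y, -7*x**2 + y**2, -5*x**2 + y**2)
(2*y, 10*x, 2 - 14*x)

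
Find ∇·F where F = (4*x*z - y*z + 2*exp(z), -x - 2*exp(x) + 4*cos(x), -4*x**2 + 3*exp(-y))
4*z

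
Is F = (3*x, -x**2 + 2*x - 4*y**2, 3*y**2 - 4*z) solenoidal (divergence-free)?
No, ∇·F = -8*y - 1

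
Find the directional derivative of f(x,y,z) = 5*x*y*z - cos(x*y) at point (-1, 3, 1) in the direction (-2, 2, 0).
2*sqrt(2)*(-5 + sin(3))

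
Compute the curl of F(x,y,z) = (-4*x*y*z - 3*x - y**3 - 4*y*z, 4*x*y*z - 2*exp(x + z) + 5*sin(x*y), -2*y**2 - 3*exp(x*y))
(-4*x*y - 3*x*exp(x*y) - 4*y + 2*exp(x + z), y*(-4*x + 3*exp(x*y) - 4), 4*x*z + 3*y**2 + 4*y*z + 5*y*cos(x*y) + 4*z - 2*exp(x + z))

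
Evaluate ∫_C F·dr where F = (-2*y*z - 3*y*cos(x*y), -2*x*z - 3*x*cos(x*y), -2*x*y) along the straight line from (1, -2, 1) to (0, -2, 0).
-4 - 3*sin(2)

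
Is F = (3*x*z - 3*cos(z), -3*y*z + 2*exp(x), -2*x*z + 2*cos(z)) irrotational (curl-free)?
No, ∇×F = (3*y, 3*x + 2*z + 3*sin(z), 2*exp(x))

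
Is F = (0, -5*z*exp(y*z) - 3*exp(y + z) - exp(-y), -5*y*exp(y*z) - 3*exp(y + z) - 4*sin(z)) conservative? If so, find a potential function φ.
Yes, F is conservative. φ = -5*exp(y*z) - 3*exp(y + z) + 4*cos(z) + exp(-y)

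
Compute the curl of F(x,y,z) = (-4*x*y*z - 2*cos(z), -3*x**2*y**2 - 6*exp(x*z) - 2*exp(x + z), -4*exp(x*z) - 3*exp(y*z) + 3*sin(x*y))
(6*x*exp(x*z) + 3*x*cos(x*y) - 3*z*exp(y*z) + 2*exp(x + z), -4*x*y - 3*y*cos(x*y) + 4*z*exp(x*z) + 2*sin(z), -6*x*y**2 + 4*x*z - 6*z*exp(x*z) - 2*exp(x + z))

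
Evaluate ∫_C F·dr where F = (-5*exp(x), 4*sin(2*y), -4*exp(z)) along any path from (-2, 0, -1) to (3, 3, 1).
-5*exp(3) - 4*E - 2*cos(6) + 5*exp(-2) + 4*exp(-1) + 2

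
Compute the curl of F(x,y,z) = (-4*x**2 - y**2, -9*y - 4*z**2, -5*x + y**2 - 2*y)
(2*y + 8*z - 2, 5, 2*y)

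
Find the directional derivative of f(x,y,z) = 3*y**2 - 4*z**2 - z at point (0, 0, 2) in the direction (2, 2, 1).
-17/3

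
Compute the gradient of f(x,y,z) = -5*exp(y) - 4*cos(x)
(4*sin(x), -5*exp(y), 0)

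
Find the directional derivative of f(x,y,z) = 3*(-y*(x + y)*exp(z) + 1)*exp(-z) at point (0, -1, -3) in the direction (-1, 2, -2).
3 + 2*exp(3)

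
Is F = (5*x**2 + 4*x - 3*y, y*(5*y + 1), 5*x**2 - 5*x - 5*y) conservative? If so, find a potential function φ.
No, ∇×F = (-5, 5 - 10*x, 3) ≠ 0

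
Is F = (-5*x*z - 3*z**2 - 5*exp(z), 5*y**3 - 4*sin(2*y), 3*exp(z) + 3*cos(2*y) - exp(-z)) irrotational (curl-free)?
No, ∇×F = (-6*sin(2*y), -5*x - 6*z - 5*exp(z), 0)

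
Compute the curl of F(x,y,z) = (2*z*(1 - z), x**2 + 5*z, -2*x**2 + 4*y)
(-1, 4*x - 4*z + 2, 2*x)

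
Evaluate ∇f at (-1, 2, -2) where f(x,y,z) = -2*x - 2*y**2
(-2, -8, 0)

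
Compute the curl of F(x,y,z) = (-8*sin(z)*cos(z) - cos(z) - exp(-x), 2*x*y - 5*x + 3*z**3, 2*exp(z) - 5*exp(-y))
(-9*z**2 + 5*exp(-y), sin(z) - 8*cos(2*z), 2*y - 5)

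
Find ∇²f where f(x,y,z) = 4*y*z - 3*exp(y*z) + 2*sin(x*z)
-2*x**2*sin(x*z) - 3*y**2*exp(y*z) - 3*z**2*exp(y*z) - 2*z**2*sin(x*z)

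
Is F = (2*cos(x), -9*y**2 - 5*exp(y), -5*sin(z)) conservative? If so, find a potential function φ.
Yes, F is conservative. φ = -3*y**3 - 5*exp(y) + 2*sin(x) + 5*cos(z)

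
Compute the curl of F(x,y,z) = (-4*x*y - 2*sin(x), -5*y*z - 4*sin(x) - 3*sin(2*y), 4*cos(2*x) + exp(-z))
(5*y, 8*sin(2*x), 4*x - 4*cos(x))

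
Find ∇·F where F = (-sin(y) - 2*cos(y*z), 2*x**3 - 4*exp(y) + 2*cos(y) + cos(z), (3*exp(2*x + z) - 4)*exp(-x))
-4*exp(y) + 3*exp(x + z) - 2*sin(y)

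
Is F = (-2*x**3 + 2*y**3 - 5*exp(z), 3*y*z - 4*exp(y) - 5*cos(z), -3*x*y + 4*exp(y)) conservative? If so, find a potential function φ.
No, ∇×F = (-3*x - 3*y + 4*exp(y) - 5*sin(z), 3*y - 5*exp(z), -6*y**2) ≠ 0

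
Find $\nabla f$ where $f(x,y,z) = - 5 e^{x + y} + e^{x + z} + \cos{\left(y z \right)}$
(-5*exp(x + y) + exp(x + z), -z*sin(y*z) - 5*exp(x + y), -y*sin(y*z) + exp(x + z))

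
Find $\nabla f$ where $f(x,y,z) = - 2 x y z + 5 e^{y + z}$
(-2*y*z, -2*x*z + 5*exp(y + z), -2*x*y + 5*exp(y + z))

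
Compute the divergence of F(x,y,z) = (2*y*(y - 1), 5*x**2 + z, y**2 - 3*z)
-3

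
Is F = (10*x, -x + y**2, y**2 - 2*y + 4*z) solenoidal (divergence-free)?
No, ∇·F = 2*y + 14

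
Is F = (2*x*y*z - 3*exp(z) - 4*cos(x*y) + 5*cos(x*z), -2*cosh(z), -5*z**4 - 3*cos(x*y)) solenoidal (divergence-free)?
No, ∇·F = 2*y*z + 4*y*sin(x*y) - 20*z**3 - 5*z*sin(x*z)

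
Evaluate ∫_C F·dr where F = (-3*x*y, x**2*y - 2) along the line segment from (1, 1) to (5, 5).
24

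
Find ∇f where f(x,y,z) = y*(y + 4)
(0, 2*y + 4, 0)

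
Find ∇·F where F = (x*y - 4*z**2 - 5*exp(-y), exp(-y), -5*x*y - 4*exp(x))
y - exp(-y)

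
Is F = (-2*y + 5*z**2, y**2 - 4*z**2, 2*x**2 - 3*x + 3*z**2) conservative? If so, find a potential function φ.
No, ∇×F = (8*z, -4*x + 10*z + 3, 2) ≠ 0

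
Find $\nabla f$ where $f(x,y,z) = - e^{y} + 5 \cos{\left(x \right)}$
(-5*sin(x), -exp(y), 0)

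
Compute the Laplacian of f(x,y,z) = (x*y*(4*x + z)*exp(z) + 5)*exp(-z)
8*y + 5*exp(-z)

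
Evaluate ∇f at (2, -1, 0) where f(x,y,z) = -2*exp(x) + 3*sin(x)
(-2*exp(2) + 3*cos(2), 0, 0)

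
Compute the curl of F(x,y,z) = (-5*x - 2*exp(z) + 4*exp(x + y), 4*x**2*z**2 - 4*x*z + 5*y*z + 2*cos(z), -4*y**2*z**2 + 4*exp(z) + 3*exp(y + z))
(-8*x**2*z + 4*x - 8*y*z**2 - 5*y + 3*exp(y + z) + 2*sin(z), -2*exp(z), 8*x*z**2 - 4*z - 4*exp(x + y))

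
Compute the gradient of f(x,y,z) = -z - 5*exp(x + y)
(-5*exp(x + y), -5*exp(x + y), -1)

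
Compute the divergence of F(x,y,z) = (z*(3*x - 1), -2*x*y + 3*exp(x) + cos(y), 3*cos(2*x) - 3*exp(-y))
-2*x + 3*z - sin(y)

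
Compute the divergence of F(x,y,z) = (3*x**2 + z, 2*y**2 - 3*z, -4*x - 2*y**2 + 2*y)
6*x + 4*y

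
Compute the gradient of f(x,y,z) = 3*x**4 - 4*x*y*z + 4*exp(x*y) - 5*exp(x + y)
(12*x**3 - 4*y*z + 4*y*exp(x*y) - 5*exp(x + y), -4*x*z + 4*x*exp(x*y) - 5*exp(x + y), -4*x*y)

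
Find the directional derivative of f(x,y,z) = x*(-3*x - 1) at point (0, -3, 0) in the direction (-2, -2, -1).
2/3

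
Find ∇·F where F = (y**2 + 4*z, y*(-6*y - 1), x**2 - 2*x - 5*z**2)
-12*y - 10*z - 1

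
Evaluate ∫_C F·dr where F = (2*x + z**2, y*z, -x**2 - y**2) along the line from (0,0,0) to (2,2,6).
20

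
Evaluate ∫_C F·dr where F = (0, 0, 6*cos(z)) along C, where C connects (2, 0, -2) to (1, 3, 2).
12*sin(2)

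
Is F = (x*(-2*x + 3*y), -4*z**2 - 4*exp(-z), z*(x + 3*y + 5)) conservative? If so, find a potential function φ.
No, ∇×F = (11*z - 4*exp(-z), -z, -3*x) ≠ 0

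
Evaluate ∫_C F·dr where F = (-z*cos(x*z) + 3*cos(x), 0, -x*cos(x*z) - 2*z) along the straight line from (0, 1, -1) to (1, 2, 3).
-8 - sin(3) + 3*sin(1)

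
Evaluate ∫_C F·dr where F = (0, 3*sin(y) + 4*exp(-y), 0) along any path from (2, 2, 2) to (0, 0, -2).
-7 + 3*cos(2) + 4*exp(-2)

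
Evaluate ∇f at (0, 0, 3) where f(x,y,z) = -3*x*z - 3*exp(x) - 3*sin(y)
(-12, -3, 0)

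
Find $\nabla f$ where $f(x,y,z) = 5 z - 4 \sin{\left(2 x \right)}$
(-8*cos(2*x), 0, 5)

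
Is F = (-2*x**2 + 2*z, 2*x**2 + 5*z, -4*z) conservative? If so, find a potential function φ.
No, ∇×F = (-5, 2, 4*x) ≠ 0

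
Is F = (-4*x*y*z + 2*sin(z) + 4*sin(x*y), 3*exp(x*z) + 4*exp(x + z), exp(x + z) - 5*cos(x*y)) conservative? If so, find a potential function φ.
No, ∇×F = (-3*x*exp(x*z) + 5*x*sin(x*y) - 4*exp(x + z), -4*x*y - 5*y*sin(x*y) - exp(x + z) + 2*cos(z), 4*x*z - 4*x*cos(x*y) + 3*z*exp(x*z) + 4*exp(x + z)) ≠ 0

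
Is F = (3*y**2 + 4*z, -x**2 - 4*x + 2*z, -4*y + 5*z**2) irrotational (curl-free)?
No, ∇×F = (-6, 4, -2*x - 6*y - 4)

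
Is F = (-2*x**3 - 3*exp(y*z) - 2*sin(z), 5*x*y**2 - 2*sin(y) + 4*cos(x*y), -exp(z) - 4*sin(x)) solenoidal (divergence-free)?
No, ∇·F = -6*x**2 + 10*x*y - 4*x*sin(x*y) - exp(z) - 2*cos(y)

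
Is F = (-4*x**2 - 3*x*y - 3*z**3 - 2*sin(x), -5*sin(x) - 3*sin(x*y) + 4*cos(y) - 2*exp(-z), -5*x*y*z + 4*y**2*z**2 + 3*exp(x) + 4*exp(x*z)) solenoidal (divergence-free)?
No, ∇·F = -5*x*y + 4*x*exp(x*z) - 3*x*cos(x*y) - 8*x + 8*y**2*z - 3*y - 4*sin(y) - 2*cos(x)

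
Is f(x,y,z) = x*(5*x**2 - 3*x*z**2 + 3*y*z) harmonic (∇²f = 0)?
No, ∇²f = -6*x**2 + 30*x - 6*z**2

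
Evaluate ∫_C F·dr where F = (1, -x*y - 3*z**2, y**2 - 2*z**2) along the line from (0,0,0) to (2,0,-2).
22/3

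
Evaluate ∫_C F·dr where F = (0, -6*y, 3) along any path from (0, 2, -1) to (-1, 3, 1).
-9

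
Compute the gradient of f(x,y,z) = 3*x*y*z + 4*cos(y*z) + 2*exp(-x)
(3*y*z - 2*exp(-x), z*(3*x - 4*sin(y*z)), y*(3*x - 4*sin(y*z)))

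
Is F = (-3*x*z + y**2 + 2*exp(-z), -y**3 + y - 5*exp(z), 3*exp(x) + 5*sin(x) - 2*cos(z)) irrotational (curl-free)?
No, ∇×F = (5*exp(z), -3*x - 3*exp(x) - 5*cos(x) - 2*exp(-z), -2*y)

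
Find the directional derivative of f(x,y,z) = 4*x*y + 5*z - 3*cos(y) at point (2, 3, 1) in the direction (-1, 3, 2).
sqrt(14)*(9*sin(3) + 22)/14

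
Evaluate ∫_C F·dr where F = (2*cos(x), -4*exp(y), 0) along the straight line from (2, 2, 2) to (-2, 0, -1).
-4 - 4*sin(2) + 4*exp(2)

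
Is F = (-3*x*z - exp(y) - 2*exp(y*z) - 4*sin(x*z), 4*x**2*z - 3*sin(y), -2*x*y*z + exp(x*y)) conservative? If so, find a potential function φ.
No, ∇×F = (x*(-4*x - 2*z + exp(x*y)), -4*x*cos(x*z) - 3*x + 2*y*z - y*exp(x*y) - 2*y*exp(y*z), 8*x*z + 2*z*exp(y*z) + exp(y)) ≠ 0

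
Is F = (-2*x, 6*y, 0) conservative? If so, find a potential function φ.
Yes, F is conservative. φ = -x**2 + 3*y**2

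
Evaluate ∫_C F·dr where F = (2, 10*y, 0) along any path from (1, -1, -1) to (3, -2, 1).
19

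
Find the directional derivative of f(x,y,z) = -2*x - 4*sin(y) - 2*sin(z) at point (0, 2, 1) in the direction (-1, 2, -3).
sqrt(14)*(1 + 3*cos(1) - 4*cos(2))/7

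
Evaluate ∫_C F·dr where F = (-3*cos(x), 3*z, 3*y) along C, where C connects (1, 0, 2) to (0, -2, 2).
-12 + 3*sin(1)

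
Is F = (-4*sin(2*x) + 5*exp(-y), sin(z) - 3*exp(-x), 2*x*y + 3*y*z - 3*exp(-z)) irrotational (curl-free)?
No, ∇×F = (2*x + 3*z - cos(z), -2*y, 5*exp(-y) + 3*exp(-x))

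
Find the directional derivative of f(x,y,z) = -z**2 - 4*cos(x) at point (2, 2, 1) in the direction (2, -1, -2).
4/3 + 8*sin(2)/3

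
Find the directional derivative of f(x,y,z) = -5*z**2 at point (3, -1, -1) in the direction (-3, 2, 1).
5*sqrt(14)/7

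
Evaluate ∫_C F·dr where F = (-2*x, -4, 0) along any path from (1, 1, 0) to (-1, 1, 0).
0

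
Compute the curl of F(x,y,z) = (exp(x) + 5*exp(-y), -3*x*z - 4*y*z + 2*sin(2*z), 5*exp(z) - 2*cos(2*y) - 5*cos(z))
(3*x + 4*y + 4*sin(2*y) - 4*cos(2*z), 0, -3*z + 5*exp(-y))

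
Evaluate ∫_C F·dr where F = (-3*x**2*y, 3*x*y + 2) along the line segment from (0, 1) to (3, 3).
-85/2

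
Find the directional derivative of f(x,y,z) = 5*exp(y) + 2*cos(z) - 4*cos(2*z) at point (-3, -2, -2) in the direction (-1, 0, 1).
sqrt(2)*(sin(2) - 4*sin(4))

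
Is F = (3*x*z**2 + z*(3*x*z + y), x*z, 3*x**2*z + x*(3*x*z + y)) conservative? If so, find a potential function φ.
Yes, F is conservative. φ = x*z*(3*x*z + y)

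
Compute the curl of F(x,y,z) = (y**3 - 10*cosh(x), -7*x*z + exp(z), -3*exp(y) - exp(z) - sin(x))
(7*x - 3*exp(y) - exp(z), cos(x), -3*y**2 - 7*z)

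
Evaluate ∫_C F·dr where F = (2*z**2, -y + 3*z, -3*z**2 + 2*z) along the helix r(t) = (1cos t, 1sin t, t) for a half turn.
-pi**3 - pi**2 + 2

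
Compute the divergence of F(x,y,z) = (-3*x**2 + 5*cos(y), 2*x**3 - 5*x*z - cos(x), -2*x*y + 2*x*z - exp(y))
-4*x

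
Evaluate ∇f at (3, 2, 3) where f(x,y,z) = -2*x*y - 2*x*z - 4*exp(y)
(-10, -4*exp(2) - 6, -6)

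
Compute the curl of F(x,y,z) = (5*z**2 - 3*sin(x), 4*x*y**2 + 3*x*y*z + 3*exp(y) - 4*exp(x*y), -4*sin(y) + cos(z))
(-3*x*y - 4*cos(y), 10*z, y*(4*y + 3*z - 4*exp(x*y)))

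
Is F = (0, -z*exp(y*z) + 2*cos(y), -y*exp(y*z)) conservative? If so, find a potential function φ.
Yes, F is conservative. φ = -exp(y*z) + 2*sin(y)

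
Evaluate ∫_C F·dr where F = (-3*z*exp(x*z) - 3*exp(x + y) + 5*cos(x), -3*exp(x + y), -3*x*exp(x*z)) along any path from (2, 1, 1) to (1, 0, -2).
-3*E - 5*sin(2) - 3*exp(-2) + 5*sin(1) + 3*exp(2) + 3*exp(3)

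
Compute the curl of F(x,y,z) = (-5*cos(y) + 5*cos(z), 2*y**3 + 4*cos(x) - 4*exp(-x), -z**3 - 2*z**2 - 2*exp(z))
(0, -5*sin(z), -4*sin(x) - 5*sin(y) + 4*exp(-x))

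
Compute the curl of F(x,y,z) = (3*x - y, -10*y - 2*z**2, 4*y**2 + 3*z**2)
(8*y + 4*z, 0, 1)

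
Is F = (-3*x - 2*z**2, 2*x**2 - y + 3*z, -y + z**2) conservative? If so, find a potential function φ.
No, ∇×F = (-4, -4*z, 4*x) ≠ 0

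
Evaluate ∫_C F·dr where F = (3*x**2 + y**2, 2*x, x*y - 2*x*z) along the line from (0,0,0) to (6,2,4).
188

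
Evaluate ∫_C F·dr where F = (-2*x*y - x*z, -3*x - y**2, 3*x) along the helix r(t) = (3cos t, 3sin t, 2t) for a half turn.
-18*pi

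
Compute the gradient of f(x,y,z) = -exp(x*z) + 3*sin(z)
(-z*exp(x*z), 0, -x*exp(x*z) + 3*cos(z))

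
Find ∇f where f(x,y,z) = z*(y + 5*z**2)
(0, z, y + 15*z**2)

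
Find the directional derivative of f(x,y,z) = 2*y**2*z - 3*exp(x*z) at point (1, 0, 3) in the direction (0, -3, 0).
0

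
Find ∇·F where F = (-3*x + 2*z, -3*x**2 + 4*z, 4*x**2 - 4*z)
-7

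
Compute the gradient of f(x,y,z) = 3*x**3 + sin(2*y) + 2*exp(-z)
(9*x**2, 2*cos(2*y), -2*exp(-z))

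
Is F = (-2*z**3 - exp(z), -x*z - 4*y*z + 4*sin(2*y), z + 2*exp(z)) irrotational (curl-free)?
No, ∇×F = (x + 4*y, -6*z**2 - exp(z), -z)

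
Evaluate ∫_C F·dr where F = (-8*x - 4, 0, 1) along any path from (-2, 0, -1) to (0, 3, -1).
8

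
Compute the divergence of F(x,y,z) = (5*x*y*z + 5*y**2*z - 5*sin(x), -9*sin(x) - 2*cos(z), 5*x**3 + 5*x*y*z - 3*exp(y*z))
5*x*y + 5*y*z - 3*y*exp(y*z) - 5*cos(x)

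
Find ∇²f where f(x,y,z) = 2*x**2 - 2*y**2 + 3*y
0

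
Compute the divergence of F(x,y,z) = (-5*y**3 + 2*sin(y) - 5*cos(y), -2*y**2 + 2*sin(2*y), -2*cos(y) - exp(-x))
-4*y + 4*cos(2*y)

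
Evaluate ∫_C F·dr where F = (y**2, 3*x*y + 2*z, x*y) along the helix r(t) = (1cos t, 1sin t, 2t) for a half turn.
-22/3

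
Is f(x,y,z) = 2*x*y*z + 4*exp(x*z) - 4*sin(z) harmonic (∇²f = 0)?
No, ∇²f = 4*x**2*exp(x*z) + 4*z**2*exp(x*z) + 4*sin(z)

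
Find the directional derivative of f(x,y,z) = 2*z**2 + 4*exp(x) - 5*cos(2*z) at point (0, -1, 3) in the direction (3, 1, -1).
-10*sqrt(11)*sin(6)/11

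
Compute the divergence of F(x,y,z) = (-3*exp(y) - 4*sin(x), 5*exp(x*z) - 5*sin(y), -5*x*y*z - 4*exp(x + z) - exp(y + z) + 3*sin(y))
-5*x*y - 4*exp(x + z) - exp(y + z) - 4*cos(x) - 5*cos(y)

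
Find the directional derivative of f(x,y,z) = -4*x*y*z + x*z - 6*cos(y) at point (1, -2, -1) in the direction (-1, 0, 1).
9*sqrt(2)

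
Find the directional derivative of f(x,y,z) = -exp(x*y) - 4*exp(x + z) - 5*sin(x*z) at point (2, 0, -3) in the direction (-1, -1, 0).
sqrt(2)*(-15*E*cos(6)/2 + 2 + E)*exp(-1)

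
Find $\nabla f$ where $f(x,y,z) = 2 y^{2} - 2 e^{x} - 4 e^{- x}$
(-2*exp(x) + 4*exp(-x), 4*y, 0)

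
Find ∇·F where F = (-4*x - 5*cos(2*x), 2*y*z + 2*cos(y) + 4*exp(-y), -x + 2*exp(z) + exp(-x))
2*((z + exp(z) + 5*sin(2*x) - sin(y) - 2)*exp(y) - 2)*exp(-y)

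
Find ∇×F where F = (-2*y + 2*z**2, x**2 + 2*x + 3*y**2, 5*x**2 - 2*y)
(-2, -10*x + 4*z, 2*x + 4)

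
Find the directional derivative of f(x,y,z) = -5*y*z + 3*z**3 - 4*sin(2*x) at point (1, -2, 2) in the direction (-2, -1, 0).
sqrt(5)*(16*cos(2)/5 + 2)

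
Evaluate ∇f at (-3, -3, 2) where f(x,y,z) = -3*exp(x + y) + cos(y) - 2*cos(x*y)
(-6*sin(9) - 3*exp(-6), -6*sin(9) - 3*exp(-6) + sin(3), 0)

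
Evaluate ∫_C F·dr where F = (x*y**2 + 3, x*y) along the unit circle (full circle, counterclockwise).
0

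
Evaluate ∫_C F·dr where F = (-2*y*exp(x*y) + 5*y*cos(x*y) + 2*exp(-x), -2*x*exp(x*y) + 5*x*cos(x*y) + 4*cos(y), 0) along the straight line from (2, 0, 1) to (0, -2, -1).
-4*sin(2) - 2 + 2*exp(-2)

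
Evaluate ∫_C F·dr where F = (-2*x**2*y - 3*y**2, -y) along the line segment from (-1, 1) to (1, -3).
-50/3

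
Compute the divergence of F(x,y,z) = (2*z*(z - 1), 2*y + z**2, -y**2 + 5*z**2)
10*z + 2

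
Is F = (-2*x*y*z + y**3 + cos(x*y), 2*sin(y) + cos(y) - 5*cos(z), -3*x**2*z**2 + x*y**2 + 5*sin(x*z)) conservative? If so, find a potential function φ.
No, ∇×F = (2*x*y - 5*sin(z), -2*x*y + 6*x*z**2 - y**2 - 5*z*cos(x*z), 2*x*z + x*sin(x*y) - 3*y**2) ≠ 0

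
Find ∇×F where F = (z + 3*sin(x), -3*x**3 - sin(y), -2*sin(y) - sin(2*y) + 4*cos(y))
(-4*sin(y) - 2*cos(y) - 2*cos(2*y), 1, -9*x**2)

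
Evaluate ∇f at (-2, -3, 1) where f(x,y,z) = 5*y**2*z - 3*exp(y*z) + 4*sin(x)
(4*cos(2), -30 - 3*exp(-3), 9*exp(-3) + 45)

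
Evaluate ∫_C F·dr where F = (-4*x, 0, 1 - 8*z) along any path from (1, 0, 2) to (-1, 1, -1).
9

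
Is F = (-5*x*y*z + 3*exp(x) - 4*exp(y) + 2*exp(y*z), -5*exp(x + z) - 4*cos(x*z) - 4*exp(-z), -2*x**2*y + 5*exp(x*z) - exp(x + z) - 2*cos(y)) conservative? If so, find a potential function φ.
No, ∇×F = (-2*x**2 - 4*x*sin(x*z) + 5*exp(x + z) + 2*sin(y) - 4*exp(-z), -x*y + 2*y*exp(y*z) - 5*z*exp(x*z) + exp(x + z), 5*x*z - 2*z*exp(y*z) + 4*z*sin(x*z) + 4*exp(y) - 5*exp(x + z)) ≠ 0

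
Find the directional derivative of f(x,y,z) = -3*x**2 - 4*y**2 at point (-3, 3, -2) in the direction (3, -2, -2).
6*sqrt(17)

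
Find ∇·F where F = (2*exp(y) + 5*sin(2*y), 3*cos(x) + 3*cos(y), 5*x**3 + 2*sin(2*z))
-3*sin(y) + 4*cos(2*z)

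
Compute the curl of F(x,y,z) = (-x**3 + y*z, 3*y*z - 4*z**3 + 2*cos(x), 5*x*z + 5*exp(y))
(-3*y + 12*z**2 + 5*exp(y), y - 5*z, -z - 2*sin(x))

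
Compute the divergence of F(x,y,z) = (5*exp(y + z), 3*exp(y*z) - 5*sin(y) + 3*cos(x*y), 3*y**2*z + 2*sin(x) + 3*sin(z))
-3*x*sin(x*y) + 3*y**2 + 3*z*exp(y*z) - 5*cos(y) + 3*cos(z)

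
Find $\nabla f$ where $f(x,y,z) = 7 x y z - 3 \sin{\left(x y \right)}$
(y*(7*z - 3*cos(x*y)), x*(7*z - 3*cos(x*y)), 7*x*y)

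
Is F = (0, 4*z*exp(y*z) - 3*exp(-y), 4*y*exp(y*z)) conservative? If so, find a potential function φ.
Yes, F is conservative. φ = 4*exp(y*z) + 3*exp(-y)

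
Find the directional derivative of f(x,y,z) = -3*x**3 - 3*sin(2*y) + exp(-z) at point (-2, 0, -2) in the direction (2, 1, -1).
sqrt(6)*(-78 + exp(2))/6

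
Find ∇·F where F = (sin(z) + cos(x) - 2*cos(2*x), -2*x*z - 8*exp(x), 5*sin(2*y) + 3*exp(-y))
(8*cos(x) - 1)*sin(x)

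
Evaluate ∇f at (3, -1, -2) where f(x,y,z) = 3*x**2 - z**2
(18, 0, 4)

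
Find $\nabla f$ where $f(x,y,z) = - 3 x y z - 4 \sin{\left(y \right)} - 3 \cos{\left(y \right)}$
(-3*y*z, -3*x*z + 3*sin(y) - 4*cos(y), -3*x*y)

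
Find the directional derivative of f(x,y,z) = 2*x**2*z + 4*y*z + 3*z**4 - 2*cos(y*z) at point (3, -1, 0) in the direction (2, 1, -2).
-28/3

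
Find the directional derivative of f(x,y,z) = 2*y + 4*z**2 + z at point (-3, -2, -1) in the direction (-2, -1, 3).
-23*sqrt(14)/14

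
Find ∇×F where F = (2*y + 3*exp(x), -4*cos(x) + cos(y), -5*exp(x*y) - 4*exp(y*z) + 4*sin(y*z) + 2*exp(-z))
(-5*x*exp(x*y) - 4*z*exp(y*z) + 4*z*cos(y*z), 5*y*exp(x*y), 4*sin(x) - 2)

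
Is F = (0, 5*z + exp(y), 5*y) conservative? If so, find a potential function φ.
Yes, F is conservative. φ = 5*y*z + exp(y)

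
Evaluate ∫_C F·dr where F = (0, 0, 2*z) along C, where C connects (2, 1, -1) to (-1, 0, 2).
3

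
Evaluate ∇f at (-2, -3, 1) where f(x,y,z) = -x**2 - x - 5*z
(3, 0, -5)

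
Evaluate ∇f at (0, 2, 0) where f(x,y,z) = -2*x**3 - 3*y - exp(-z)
(0, -3, 1)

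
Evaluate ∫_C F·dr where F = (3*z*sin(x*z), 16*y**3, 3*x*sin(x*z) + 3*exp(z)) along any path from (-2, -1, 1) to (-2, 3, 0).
-3*E + 3*cos(2) + 320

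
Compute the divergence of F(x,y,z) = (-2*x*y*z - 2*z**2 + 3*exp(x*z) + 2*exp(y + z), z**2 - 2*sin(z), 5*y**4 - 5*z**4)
z*(-2*y - 20*z**2 + 3*exp(x*z))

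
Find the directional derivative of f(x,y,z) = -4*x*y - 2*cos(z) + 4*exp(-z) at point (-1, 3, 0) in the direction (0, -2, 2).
-4*sqrt(2)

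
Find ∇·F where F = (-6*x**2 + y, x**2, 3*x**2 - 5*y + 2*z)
2 - 12*x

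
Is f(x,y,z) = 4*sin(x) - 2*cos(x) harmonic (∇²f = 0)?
No, ∇²f = -4*sin(x) + 2*cos(x)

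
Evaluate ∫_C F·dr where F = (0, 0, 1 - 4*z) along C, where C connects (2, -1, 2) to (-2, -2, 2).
0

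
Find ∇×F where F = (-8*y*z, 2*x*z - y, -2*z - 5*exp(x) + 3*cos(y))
(-2*x - 3*sin(y), -8*y + 5*exp(x), 10*z)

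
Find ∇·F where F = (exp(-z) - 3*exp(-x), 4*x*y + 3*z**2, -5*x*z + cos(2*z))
-x - 2*sin(2*z) + 3*exp(-x)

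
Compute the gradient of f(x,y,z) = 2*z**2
(0, 0, 4*z)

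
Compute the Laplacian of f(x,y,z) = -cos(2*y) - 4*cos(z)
4*cos(2*y) + 4*cos(z)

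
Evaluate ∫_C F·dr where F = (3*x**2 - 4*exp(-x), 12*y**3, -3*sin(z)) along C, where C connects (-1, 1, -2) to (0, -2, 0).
-4*E - 3*cos(2) + 53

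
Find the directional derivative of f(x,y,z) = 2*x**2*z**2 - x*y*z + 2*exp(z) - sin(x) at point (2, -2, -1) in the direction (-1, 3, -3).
sqrt(19)*(-6 + E*cos(2) + 36*E)*exp(-1)/19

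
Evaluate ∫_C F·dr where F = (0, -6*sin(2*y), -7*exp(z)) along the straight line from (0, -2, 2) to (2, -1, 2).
3*cos(2) - 3*cos(4)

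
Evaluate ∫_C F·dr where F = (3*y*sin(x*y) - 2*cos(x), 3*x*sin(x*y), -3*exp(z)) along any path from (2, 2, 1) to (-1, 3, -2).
3*cos(4) - 3*exp(-2) + 2*sin(1) + 2*sin(2) - 3*cos(3) + 3*E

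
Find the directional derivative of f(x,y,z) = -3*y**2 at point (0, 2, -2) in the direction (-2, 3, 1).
-18*sqrt(14)/7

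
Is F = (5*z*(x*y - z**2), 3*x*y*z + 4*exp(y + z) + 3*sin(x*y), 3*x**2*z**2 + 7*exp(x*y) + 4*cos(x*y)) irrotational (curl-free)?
No, ∇×F = (-3*x*y + 7*x*exp(x*y) - 4*x*sin(x*y) - 4*exp(y + z), 5*x*y - 6*x*z**2 - 7*y*exp(x*y) + 4*y*sin(x*y) - 15*z**2, -5*x*z + 3*y*z + 3*y*cos(x*y))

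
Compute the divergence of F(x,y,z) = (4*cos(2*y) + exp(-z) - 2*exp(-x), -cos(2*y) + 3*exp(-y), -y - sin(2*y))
2*sin(2*y) - 3*exp(-y) + 2*exp(-x)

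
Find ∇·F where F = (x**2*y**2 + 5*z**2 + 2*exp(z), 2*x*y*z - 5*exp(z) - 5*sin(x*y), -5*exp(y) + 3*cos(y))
x*(2*y**2 + 2*z - 5*cos(x*y))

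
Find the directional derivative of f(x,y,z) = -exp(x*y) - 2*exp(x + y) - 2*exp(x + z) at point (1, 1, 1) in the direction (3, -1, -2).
sqrt(14)*E*(-3*E - 1)/7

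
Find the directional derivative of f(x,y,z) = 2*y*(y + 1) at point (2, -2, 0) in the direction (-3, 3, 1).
-18*sqrt(19)/19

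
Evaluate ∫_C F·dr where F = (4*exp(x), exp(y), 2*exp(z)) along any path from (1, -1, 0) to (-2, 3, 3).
-4*E - 2 - exp(-1) + 4*exp(-2) + 3*exp(3)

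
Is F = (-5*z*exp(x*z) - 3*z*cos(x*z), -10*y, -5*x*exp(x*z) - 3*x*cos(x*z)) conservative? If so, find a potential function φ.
Yes, F is conservative. φ = -5*y**2 - 5*exp(x*z) - 3*sin(x*z)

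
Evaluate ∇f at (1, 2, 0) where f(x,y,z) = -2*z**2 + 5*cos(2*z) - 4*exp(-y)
(0, 4*exp(-2), 0)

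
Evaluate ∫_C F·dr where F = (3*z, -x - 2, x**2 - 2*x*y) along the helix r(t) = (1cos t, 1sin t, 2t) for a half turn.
-11*pi/2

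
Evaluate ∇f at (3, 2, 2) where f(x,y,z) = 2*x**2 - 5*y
(12, -5, 0)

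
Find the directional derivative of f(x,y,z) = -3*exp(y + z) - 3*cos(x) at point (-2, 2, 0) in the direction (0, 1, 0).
-3*exp(2)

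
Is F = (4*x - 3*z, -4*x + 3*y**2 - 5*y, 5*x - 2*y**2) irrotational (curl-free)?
No, ∇×F = (-4*y, -8, -4)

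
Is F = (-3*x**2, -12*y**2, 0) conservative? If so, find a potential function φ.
Yes, F is conservative. φ = -x**3 - 4*y**3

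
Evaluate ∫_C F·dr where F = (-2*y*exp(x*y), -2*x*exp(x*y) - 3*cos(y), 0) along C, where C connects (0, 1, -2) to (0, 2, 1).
-3*sin(2) + 3*sin(1)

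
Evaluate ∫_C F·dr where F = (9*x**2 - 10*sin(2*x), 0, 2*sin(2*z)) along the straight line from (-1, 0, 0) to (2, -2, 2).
4*cos(4) - 5*cos(2) + 28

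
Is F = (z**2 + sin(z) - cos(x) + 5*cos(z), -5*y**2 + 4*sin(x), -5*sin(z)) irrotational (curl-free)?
No, ∇×F = (0, 2*z - 5*sin(z) + cos(z), 4*cos(x))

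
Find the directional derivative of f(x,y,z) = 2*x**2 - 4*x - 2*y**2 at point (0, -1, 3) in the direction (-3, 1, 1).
16*sqrt(11)/11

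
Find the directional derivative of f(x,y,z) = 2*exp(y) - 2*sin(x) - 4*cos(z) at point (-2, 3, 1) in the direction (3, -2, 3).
sqrt(22)*(-2*exp(3) - 3*cos(2) + 6*sin(1))/11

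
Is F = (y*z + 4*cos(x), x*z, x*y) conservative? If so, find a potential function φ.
Yes, F is conservative. φ = x*y*z + 4*sin(x)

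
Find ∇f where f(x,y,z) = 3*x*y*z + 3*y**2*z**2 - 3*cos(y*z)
(3*y*z, 3*z*(x + 2*y*z + sin(y*z)), 3*y*(x + 2*y*z + sin(y*z)))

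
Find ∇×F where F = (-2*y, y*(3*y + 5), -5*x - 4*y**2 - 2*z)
(-8*y, 5, 2)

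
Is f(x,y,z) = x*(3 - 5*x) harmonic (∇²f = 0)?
No, ∇²f = -10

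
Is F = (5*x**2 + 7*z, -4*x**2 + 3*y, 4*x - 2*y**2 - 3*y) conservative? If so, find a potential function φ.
No, ∇×F = (-4*y - 3, 3, -8*x) ≠ 0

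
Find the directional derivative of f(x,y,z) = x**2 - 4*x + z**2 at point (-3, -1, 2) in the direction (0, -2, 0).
0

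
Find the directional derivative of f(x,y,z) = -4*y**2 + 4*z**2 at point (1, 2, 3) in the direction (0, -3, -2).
0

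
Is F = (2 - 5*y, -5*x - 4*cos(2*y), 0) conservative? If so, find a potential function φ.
Yes, F is conservative. φ = -5*x*y + 2*x - 2*sin(2*y)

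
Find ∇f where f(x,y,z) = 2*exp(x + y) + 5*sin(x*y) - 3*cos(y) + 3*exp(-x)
(5*y*cos(x*y) + 2*exp(x + y) - 3*exp(-x), 5*x*cos(x*y) + 2*exp(x + y) + 3*sin(y), 0)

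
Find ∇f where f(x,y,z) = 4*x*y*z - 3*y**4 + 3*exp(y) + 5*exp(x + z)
(4*y*z + 5*exp(x + z), 4*x*z - 12*y**3 + 3*exp(y), 4*x*y + 5*exp(x + z))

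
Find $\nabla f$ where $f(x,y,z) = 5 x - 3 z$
(5, 0, -3)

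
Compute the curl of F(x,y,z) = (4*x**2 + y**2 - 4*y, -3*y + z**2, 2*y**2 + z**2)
(4*y - 2*z, 0, 4 - 2*y)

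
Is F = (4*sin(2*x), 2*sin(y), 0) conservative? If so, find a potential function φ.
Yes, F is conservative. φ = -2*cos(2*x) - 2*cos(y)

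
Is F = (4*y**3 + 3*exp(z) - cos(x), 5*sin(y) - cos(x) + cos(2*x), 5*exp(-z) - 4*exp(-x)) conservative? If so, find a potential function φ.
No, ∇×F = (0, 3*exp(z) - 4*exp(-x), -12*y**2 + sin(x) - 2*sin(2*x)) ≠ 0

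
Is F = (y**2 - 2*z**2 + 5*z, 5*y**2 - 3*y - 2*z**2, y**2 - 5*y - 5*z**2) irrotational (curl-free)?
No, ∇×F = (2*y + 4*z - 5, 5 - 4*z, -2*y)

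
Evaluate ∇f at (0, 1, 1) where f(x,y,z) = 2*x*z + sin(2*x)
(4, 0, 0)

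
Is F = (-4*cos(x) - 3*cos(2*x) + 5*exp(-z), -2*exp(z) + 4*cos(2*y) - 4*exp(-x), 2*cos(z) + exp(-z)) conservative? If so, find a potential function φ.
No, ∇×F = (2*exp(z), -5*exp(-z), 4*exp(-x)) ≠ 0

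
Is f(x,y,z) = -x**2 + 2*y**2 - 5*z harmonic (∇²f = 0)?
No, ∇²f = 2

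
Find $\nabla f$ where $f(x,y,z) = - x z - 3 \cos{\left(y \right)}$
(-z, 3*sin(y), -x)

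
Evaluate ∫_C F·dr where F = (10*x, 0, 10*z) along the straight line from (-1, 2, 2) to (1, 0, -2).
0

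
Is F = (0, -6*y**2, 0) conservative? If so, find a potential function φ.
Yes, F is conservative. φ = -2*y**3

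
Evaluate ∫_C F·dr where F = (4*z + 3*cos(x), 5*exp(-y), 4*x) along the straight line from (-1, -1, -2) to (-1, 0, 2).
-21 + 5*E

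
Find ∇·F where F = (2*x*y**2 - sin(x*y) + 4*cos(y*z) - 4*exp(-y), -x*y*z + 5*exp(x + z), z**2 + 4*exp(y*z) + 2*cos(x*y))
-x*z + 2*y**2 + 4*y*exp(y*z) - y*cos(x*y) + 2*z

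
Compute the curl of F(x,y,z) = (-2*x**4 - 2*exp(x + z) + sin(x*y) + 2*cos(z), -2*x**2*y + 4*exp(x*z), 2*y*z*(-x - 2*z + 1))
(-4*x*exp(x*z) - 2*z*(x + 2*z - 1), 2*y*z - 2*exp(x + z) - 2*sin(z), -4*x*y - x*cos(x*y) + 4*z*exp(x*z))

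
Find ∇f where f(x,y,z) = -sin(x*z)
(-z*cos(x*z), 0, -x*cos(x*z))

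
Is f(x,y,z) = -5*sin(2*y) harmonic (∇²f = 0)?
No, ∇²f = 20*sin(2*y)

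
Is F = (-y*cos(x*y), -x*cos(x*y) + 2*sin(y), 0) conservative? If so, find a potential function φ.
Yes, F is conservative. φ = -sin(x*y) - 2*cos(y)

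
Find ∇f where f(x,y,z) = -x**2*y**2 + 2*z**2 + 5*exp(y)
(-2*x*y**2, -2*x**2*y + 5*exp(y), 4*z)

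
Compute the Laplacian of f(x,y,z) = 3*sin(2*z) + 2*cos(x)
-12*sin(2*z) - 2*cos(x)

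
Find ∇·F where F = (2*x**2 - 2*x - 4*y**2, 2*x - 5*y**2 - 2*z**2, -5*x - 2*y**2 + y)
4*x - 10*y - 2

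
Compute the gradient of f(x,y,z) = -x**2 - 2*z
(-2*x, 0, -2)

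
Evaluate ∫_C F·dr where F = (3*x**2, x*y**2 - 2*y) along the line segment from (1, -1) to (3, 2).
61/2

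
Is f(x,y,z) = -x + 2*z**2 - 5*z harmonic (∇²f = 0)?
No, ∇²f = 4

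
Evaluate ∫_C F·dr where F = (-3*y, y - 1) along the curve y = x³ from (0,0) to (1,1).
-5/4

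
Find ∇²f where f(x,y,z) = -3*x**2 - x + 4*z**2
2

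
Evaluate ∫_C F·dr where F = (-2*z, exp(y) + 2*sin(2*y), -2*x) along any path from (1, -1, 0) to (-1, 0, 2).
cos(2) - exp(-1) + 4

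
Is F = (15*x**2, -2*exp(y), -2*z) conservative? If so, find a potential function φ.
Yes, F is conservative. φ = 5*x**3 - z**2 - 2*exp(y)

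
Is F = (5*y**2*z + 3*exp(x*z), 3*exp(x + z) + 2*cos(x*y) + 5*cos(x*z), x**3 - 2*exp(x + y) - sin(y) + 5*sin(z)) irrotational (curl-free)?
No, ∇×F = (5*x*sin(x*z) - 2*exp(x + y) - 3*exp(x + z) - cos(y), -3*x**2 + 3*x*exp(x*z) + 5*y**2 + 2*exp(x + y), -10*y*z - 2*y*sin(x*y) - 5*z*sin(x*z) + 3*exp(x + z))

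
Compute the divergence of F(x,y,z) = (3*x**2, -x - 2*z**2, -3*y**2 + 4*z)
6*x + 4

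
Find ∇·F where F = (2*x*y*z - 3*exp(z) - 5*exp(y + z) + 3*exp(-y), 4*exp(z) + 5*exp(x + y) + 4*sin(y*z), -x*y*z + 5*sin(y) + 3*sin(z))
-x*y + 2*y*z + 4*z*cos(y*z) + 5*exp(x + y) + 3*cos(z)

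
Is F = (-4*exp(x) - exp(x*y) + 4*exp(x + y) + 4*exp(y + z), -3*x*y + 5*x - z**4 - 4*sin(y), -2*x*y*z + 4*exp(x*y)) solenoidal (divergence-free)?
No, ∇·F = -2*x*y - 3*x - y*exp(x*y) - 4*exp(x) + 4*exp(x + y) - 4*cos(y)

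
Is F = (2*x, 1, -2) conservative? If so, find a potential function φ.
Yes, F is conservative. φ = x**2 + y - 2*z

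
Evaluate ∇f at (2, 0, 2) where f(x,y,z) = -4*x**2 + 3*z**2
(-16, 0, 12)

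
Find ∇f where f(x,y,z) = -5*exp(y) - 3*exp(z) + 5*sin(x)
(5*cos(x), -5*exp(y), -3*exp(z))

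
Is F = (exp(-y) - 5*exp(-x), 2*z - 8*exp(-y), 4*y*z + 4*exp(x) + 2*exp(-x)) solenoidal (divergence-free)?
No, ∇·F = 4*y + 8*exp(-y) + 5*exp(-x)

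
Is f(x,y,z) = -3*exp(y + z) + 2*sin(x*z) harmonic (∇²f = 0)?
No, ∇²f = -2*x**2*sin(x*z) - 2*z**2*sin(x*z) - 6*exp(y + z)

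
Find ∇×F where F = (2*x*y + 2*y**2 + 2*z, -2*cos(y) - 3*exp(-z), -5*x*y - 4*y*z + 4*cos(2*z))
(-5*x - 4*z - 3*exp(-z), 5*y + 2, -2*x - 4*y)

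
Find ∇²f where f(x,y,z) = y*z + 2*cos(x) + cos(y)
-2*cos(x) - cos(y)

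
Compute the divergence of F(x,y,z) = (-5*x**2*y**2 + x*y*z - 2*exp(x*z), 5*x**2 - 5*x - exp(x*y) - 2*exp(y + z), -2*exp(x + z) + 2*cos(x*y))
-10*x*y**2 - x*exp(x*y) + y*z - 2*z*exp(x*z) - 2*exp(x + z) - 2*exp(y + z)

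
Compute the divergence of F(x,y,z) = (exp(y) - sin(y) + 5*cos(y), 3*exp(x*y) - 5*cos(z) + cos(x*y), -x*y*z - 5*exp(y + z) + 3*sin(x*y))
-x*y + 3*x*exp(x*y) - x*sin(x*y) - 5*exp(y + z)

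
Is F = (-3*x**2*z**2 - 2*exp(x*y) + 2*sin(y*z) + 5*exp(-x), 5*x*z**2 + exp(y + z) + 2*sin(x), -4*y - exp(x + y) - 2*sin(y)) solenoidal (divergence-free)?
No, ∇·F = -6*x*z**2 - 2*y*exp(x*y) + exp(y + z) - 5*exp(-x)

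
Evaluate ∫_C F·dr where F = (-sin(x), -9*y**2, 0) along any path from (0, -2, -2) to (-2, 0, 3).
-25 + cos(2)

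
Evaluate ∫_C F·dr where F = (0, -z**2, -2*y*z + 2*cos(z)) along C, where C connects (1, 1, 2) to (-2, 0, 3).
-2*sin(2) + 2*sin(3) + 4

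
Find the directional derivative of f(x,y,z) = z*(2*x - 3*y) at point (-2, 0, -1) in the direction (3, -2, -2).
-4*sqrt(17)/17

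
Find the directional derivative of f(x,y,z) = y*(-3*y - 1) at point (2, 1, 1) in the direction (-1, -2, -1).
7*sqrt(6)/3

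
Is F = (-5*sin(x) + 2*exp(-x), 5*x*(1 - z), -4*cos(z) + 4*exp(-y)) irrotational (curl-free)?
No, ∇×F = (5*x - 4*exp(-y), 0, 5 - 5*z)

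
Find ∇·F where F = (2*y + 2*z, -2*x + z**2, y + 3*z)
3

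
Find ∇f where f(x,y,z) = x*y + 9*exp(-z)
(y, x, -9*exp(-z))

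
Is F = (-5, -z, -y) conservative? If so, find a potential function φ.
Yes, F is conservative. φ = -5*x - y*z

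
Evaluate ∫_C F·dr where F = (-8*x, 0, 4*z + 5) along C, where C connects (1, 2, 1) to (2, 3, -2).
-21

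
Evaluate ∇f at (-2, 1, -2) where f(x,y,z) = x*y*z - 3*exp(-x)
(-2 + 3*exp(2), 4, -2)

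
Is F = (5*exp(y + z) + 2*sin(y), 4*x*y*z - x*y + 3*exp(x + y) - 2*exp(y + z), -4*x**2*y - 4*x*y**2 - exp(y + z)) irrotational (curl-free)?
No, ∇×F = (-4*x**2 - 12*x*y + exp(y + z), 8*x*y + 4*y**2 + 5*exp(y + z), 4*y*z - y + 3*exp(x + y) - 5*exp(y + z) - 2*cos(y))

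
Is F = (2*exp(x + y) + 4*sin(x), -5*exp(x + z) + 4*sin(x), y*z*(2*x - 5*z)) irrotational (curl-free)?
No, ∇×F = (z*(2*x - 5*z) + 5*exp(x + z), -2*y*z, -2*exp(x + y) - 5*exp(x + z) + 4*cos(x))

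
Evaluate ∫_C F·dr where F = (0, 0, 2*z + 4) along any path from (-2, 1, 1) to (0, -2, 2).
7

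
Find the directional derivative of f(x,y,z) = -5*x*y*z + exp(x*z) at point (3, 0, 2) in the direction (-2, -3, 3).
5*sqrt(22)*(18 + exp(6))/22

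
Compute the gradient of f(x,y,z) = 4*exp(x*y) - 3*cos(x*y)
(y*(4*exp(x*y) + 3*sin(x*y)), x*(4*exp(x*y) + 3*sin(x*y)), 0)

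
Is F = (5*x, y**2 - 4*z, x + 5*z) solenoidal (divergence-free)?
No, ∇·F = 2*y + 10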